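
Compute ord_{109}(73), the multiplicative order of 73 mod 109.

27

The order of 73 must divide φ(109) = 109 − 1 = 108 = 2^2 · 3^3.
Divisors of 108: 1, 2, 3, 4, 6, 9, 12, 18, 27, 36, 54, 108.
Evaluate successive powers at the divisors of 108:
73^1 ≡ 73 (mod 109)
73^2 ≡ 97 (mod 109)
73^3 ≡ 105 (mod 109)
73^4 ≡ 35 (mod 109)
73^6 ≡ 16 (mod 109)
73^9 ≡ 45 (mod 109)
73^12 ≡ 38 (mod 109)
73^18 ≡ 63 (mod 109)
73^27 ≡ 1 (mod 109) ✓
So ord_109(73) = 27.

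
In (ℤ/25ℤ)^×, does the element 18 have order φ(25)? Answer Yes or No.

φ(25) = φ(5^2) = 5·(5−1) = 20 = 2^2 · 5.
18 is a primitive root mod 25 iff 18^(φ(25)/q) ≢ 1 for every prime q | φ(25), i.e. q ∈ {2, 5}.
18^10 ≡ 24 (mod 25)  [q = 2: ≢ 1 ✓]
18^4 ≡ 1 (mod 25)  [q = 5: ≡ 1 ✗]
The check at q = 5 fails, so 18 generates a proper subgroup.

No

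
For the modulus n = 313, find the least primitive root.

10

φ(313) = 313 − 1 = 312 = 2^3 · 3 · 13.
Test candidates g = 2, 3, … against the prime factors q ∈ {2, 3, 13} of φ(313): g is a generator iff g^(312/q) ≢ 1 for every such q.
g = 2: 2^156 ≡ 1 — hits 1, so not a primitive root.
g = 3: 3^156 ≡ 1 — hits 1, so not a primitive root.
g = 4: 4^156 ≡ 1 — hits 1, so not a primitive root.
g = 5: 5^156 ≡ 312; 5^104 ≡ 1 — hits 1, so not a primitive root.
g = 6: 6^156 ≡ 1 — hits 1, so not a primitive root.
g = 7: 7^156 ≡ 312; 7^104 ≡ 1 — hits 1, so not a primitive root.
g = 8: 8^156 ≡ 1 — hits 1, so not a primitive root.
g = 9: 9^156 ≡ 1 — hits 1, so not a primitive root.
g = 10: 10^156 ≡ 312; 10^104 ≡ 214; 10^24 ≡ 103 — none is 1, so 10 is a primitive root.
The smallest primitive root modulo 313 is 10.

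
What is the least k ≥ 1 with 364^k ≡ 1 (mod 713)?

110

The order of 364 must divide φ(713) = φ(23·31) = (23−1)·(31−1) = 22·30 = 660 = 2^2 · 3 · 5 · 11.
Divisors of 660: 1, 2, 3, 4, 5, 6, 10, 11, 12, 15, 20, 22, 30, 33, 44, 55, 60, 66, 110, 132, 165, 220, 330, 660.
Compute 364^d (mod 713) for the divisors d until we hit 1:
364^1 ≡ 364 (mod 713)
364^2 ≡ 591 (mod 713)
364^3 ≡ 511 (mod 713)
364^4 ≡ 624 (mod 713)
364^5 ≡ 402 (mod 713)
364^6 ≡ 163 (mod 713)
364^10 ≡ 466 (mod 713)
364^11 ≡ 643 (mod 713)
364^12 ≡ 188 (mod 713)
364^15 ≡ 526 (mod 713)
364^20 ≡ 404 (mod 713)
364^22 ≡ 622 (mod 713)
364^30 ≡ 32 (mod 713)
364^33 ≡ 666 (mod 713)
364^44 ≡ 438 (mod 713)
364^55 ≡ 712 (mod 713)
364^60 ≡ 311 (mod 713)
364^66 ≡ 70 (mod 713)
364^110 ≡ 1 (mod 713) ✓
Therefore the multiplicative order of 364 modulo 713 is 110.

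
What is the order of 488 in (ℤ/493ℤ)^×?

ord(488) | φ(493) = φ(17·29) = (17−1)·(29−1) = 16·28 = 448 = 2^6 · 7.
Divisors of 448: 1, 2, 4, 7, 8, 14, 16, 28, 32, 56, 64, 112, 224, 448.
Evaluate successive powers at the divisors of 448:
488^1 ≡ 488
488^2 ≡ 25
488^4 ≡ 132
488^7 ≡ 262
488^8 ≡ 169
488^14 ≡ 117
488^16 ≡ 460
488^28 ≡ 378
488^32 ≡ 103
488^56 ≡ 407
488^64 ≡ 256
488^112 ≡ 1
Therefore the multiplicative order of 488 modulo 493 is 112.

112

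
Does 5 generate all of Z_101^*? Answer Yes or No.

No

φ(101) = 101 − 1 = 100 = 2^2 · 5^2.
It suffices to check that the order of 5 is not a proper divisor of 100: compute 5^(100/q) for q ∈ {2, 5}.
5^50 ≡ 1 (mod 101)  [q = 2: ≡ 1 ✗]
5^20 ≡ 84 (mod 101)  [q = 5: ≢ 1 ✓]
Since 5^50 ≡ 1, the order of 5 divides 50 < 100, so 5 is not a primitive root.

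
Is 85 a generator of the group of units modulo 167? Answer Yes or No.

No

φ(167) = 167 − 1 = 166 = 2 · 83.
Test 85^(166/q) mod 167 for each prime factor q of 166:
85^83 ≡ 1 (mod 167)  [q = 2: ≡ 1 ✗]
85^2 ≡ 44 (mod 167)  [q = 83: ≢ 1 ✓]
Since 85^83 ≡ 1, the order of 85 divides 83 < 166, so 85 is not a primitive root.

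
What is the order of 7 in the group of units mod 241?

240

The order of 7 must divide φ(241) = 241 − 1 = 240 = 2^4 · 3 · 5.
Divisors of 240: 1, 2, 3, 4, 5, 6, 8, 10, 12, 15, 16, 20, 24, 30, 40, 48, 60, 80, 120, 240.
Evaluate successive powers at the divisors of 240:
7^1 ≡ 7
7^2 ≡ 49
7^3 ≡ 102
7^4 ≡ 232
7^5 ≡ 178
7^6 ≡ 41
7^8 ≡ 81
7^10 ≡ 113
7^12 ≡ 235
7^15 ≡ 111
7^16 ≡ 54
7^20 ≡ 237
7^24 ≡ 36
7^30 ≡ 30
7^40 ≡ 16
7^48 ≡ 91
7^60 ≡ 177
7^80 ≡ 15
7^120 ≡ 240
7^240 ≡ 1
So ord_241(7) = 240.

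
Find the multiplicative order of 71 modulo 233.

29

By Lagrange's theorem, ord_233(71) divides φ(233) = 233 − 1 = 232 = 2^3 · 29.
Divisors of 232: 1, 2, 4, 8, 29, 58, 116, 232.
Evaluate successive powers at the divisors of 232:
71^1 ≡ 71 (mod 233)
71^2 ≡ 148 (mod 233)
71^4 ≡ 2 (mod 233)
71^8 ≡ 4 (mod 233)
71^29 ≡ 1 (mod 233) ✓
So ord_233(71) = 29.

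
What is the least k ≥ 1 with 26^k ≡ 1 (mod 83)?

41

Since 26 ∈ (Z/83Z)^×, its order divides φ(83) = 83 − 1 = 82 = 2 · 41.
Divisors of 82: 1, 2, 41, 82.
Compute 26^d (mod 83) for the divisors d until we hit 1:
26^1 ≡ 26 (mod 83)
26^2 ≡ 12 (mod 83)
26^41 ≡ 1 (mod 83) ✓
Hence ord(26) = 41.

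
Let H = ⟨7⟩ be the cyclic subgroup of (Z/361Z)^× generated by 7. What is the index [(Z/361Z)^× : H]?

The order of 7 must divide φ(361) = φ(19^2) = 19·(19−1) = 342 = 2 · 3^2 · 19.
Divisors of 342: 1, 2, 3, 6, 9, 18, 19, 38, 57, 114, 171, 342.
Test each divisor d:
7^1 ≡ 7
7^2 ≡ 49
7^3 ≡ 343
7^6 ≡ 324
7^9 ≡ 305
7^18 ≡ 248
7^19 ≡ 292
7^38 ≡ 68
7^57 ≡ 1
The order of 7 is 57, so the subgroup it generates has 57 elements.
Index = |(Z/361Z)^×| / |⟨7⟩| = 342 / 57 = 6.

6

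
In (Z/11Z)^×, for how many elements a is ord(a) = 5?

4

φ(11) = 11 − 1 = 10 = 2 · 5.
In a cyclic group of order 10, there are φ(d) elements of order d for each divisor d of 10, and zero for non-divisors.
5 | 10, and φ(5) = 5 − 1 = 4.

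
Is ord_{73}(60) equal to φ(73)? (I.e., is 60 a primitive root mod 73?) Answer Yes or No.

φ(73) = 73 − 1 = 72 = 2^3 · 3^2.
An element g generates (Z/73Z)^× iff g^(72/q) ≢ 1 (mod 73) for each prime q ∈ {2, 3}.
60^36 ≡ 72 (mod 73)  [q = 2: ≢ 1 ✓]
60^24 ≡ 64 (mod 73)  [q = 3: ≢ 1 ✓]
All checks pass, so 60 has order 72 and is a primitive root modulo 73.

Yes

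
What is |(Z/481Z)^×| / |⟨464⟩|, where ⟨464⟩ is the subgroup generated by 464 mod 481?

Since 464 ∈ (Z/481Z)^×, its order divides φ(481) = φ(13·37) = (13−1)·(37−1) = 12·36 = 432 = 2^4 · 3^3.
Divisors of 432: 1, 2, 3, 4, 6, 8, 9, 12, 16, 18, 24, 27, 36, 48, 54, 72, 108, 144, 216, 432.
Test each divisor d:
464^1 ≡ 464 (mod 481)
464^2 ≡ 289 (mod 481)
464^3 ≡ 378 (mod 481)
464^4 ≡ 308 (mod 481)
464^6 ≡ 27 (mod 481)
464^8 ≡ 107 (mod 481)
464^9 ≡ 105 (mod 481)
464^12 ≡ 248 (mod 481)
464^16 ≡ 386 (mod 481)
464^18 ≡ 443 (mod 481)
464^24 ≡ 417 (mod 481)
464^27 ≡ 339 (mod 481)
464^36 ≡ 1 (mod 481) ✓
Thus |⟨464⟩| = ord(464) = 36.
Index = |(Z/481Z)^×| / |⟨464⟩| = 432 / 36 = 12.

12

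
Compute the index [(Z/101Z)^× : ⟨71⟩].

4

Since 71 ∈ (Z/101Z)^×, its order divides φ(101) = 101 − 1 = 100 = 2^2 · 5^2.
Divisors of 100: 1, 2, 4, 5, 10, 20, 25, 50, 100.
Test each divisor d:
71^1 ≡ 71 (mod 101)
71^2 ≡ 92 (mod 101)
71^4 ≡ 81 (mod 101)
71^5 ≡ 95 (mod 101)
71^10 ≡ 36 (mod 101)
71^20 ≡ 84 (mod 101)
71^25 ≡ 1 (mod 101) ✓
The order of 71 is 25, so the subgroup it generates has 25 elements.
The index is φ(101) / ord(71) = 100 / 25 = 4.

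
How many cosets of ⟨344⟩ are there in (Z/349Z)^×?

4

Since 344 ∈ (Z/349Z)^×, its order divides φ(349) = 349 − 1 = 348 = 2^2 · 3 · 29.
Divisors of 348: 1, 2, 3, 4, 6, 12, 29, 58, 87, 116, 174, 348.
Check 344^d mod 349 for each divisor in increasing order:
344^1 ≡ 344 (mod 349)
344^2 ≡ 25 (mod 349)
344^3 ≡ 224 (mod 349)
344^4 ≡ 276 (mod 349)
344^6 ≡ 269 (mod 349)
344^12 ≡ 118 (mod 349)
344^29 ≡ 122 (mod 349)
344^58 ≡ 226 (mod 349)
344^87 ≡ 1 (mod 349) ✓
Thus |⟨344⟩| = ord(344) = 87.
[(Z/349Z)^× : ⟨344⟩] = 348/87 = 4.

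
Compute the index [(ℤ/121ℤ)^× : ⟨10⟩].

By Lagrange's theorem, ord_121(10) divides φ(121) = φ(11^2) = 11·(11−1) = 110 = 2 · 5 · 11.
Divisors of 110: 1, 2, 5, 10, 11, 22, 55, 110.
Evaluate successive powers at the divisors of 110:
10^1 ≡ 10
10^2 ≡ 100
10^5 ≡ 54
10^10 ≡ 12
10^11 ≡ 120
10^22 ≡ 1
So ord_121(10) = 22, hence |⟨10⟩| = 22.
The index is φ(121) / ord(10) = 110 / 22 = 5.

5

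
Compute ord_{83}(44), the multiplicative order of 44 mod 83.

The order of 44 must divide φ(83) = 83 − 1 = 82 = 2 · 41.
Divisors of 82: 1, 2, 41, 82.
Compute 44^d (mod 83) for the divisors d until we hit 1:
44^1 ≡ 44 (mod 83)
44^2 ≡ 27 (mod 83)
44^41 ≡ 1 (mod 83) ✓
So ord_83(44) = 41.

41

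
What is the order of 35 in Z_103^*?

102

ord(35) | φ(103) = 103 − 1 = 102 = 2 · 3 · 17.
Divisors of 102: 1, 2, 3, 6, 17, 34, 51, 102.
Evaluate successive powers at the divisors of 102:
35^1 ≡ 35
35^2 ≡ 92
35^3 ≡ 27
35^6 ≡ 8
35^17 ≡ 47
35^34 ≡ 46
35^51 ≡ 102
35^102 ≡ 1
So ord_103(35) = 102.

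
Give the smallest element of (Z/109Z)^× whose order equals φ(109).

φ(109) = 109 − 1 = 108 = 2^2 · 3^3.
g is a primitive root iff g^(108/q) ≢ 1 (mod 109) for each prime q ∈ {2, 3}.
g = 2: 2^54 ≡ 108; 2^36 ≡ 1 — hits 1, so not a primitive root.
g = 3: 3^54 ≡ 1 — hits 1, so not a primitive root.
g = 4: 4^54 ≡ 1 — hits 1, so not a primitive root.
g = 5: 5^54 ≡ 1 — hits 1, so not a primitive root.
g = 6: 6^54 ≡ 108; 6^36 ≡ 63 — none is 1, so 6 is a primitive root.
So 6 is the smallest generator of (Z/109Z)^×.

6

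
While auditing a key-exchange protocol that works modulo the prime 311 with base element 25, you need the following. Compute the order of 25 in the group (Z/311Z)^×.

155

By Lagrange's theorem, ord_311(25) divides φ(311) = 311 − 1 = 310 = 2 · 5 · 31.
Divisors of 310: 1, 2, 5, 10, 31, 62, 155, 310.
Check 25^d mod 311 for each divisor in increasing order:
25^1 ≡ 25 (mod 311)
25^2 ≡ 3 (mod 311)
25^5 ≡ 225 (mod 311)
25^10 ≡ 243 (mod 311)
25^31 ≡ 36 (mod 311)
25^62 ≡ 52 (mod 311)
25^155 ≡ 1 (mod 311) ✓
Hence ord(25) = 155.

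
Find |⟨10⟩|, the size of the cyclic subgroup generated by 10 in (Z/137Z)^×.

Since 10 ∈ (Z/137Z)^×, its order divides φ(137) = 137 − 1 = 136 = 2^3 · 17.
Divisors of 136: 1, 2, 4, 8, 17, 34, 68, 136.
Check 10^d mod 137 for each divisor in increasing order:
10^1 ≡ 10 (mod 137)
10^2 ≡ 100 (mod 137)
10^4 ≡ 136 (mod 137)
10^8 ≡ 1 (mod 137) ✓
Therefore the multiplicative order of 10 modulo 137 is 8.

8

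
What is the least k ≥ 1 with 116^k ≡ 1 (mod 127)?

126

The order of 116 must divide φ(127) = 127 − 1 = 126 = 2 · 3^2 · 7.
Divisors of 126: 1, 2, 3, 6, 7, 9, 14, 18, 21, 42, 63, 126.
Evaluate successive powers at the divisors of 126:
116^1 ≡ 116
116^2 ≡ 121
116^3 ≡ 66
116^6 ≡ 38
116^7 ≡ 90
116^9 ≡ 95
116^14 ≡ 99
116^18 ≡ 8
116^21 ≡ 20
116^42 ≡ 19
116^63 ≡ 126
116^126 ≡ 1
Therefore the multiplicative order of 116 modulo 127 is 126.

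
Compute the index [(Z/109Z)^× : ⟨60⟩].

By Lagrange's theorem, ord_109(60) divides φ(109) = 109 − 1 = 108 = 2^2 · 3^3.
Divisors of 108: 1, 2, 3, 4, 6, 9, 12, 18, 27, 36, 54, 108.
Evaluate successive powers at the divisors of 108:
60^1 ≡ 60 (mod 109)
60^2 ≡ 3 (mod 109)
60^3 ≡ 71 (mod 109)
60^4 ≡ 9 (mod 109)
60^6 ≡ 27 (mod 109)
60^9 ≡ 64 (mod 109)
60^12 ≡ 75 (mod 109)
60^18 ≡ 63 (mod 109)
60^27 ≡ 108 (mod 109)
60^36 ≡ 45 (mod 109)
60^54 ≡ 1 (mod 109) ✓
Thus |⟨60⟩| = ord(60) = 54.
The index is φ(109) / ord(60) = 108 / 54 = 2.

2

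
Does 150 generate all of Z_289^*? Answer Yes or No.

Yes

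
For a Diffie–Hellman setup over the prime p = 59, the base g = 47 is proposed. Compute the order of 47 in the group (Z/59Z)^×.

58

By Lagrange's theorem, ord_59(47) divides φ(59) = 59 − 1 = 58 = 2 · 29.
Divisors of 58: 1, 2, 29, 58.
Evaluate successive powers at the divisors of 58:
47^1 ≡ 47
47^2 ≡ 26
47^29 ≡ 58
47^58 ≡ 1
Hence ord(47) = 58.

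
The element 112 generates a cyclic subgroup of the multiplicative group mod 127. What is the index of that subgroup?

By Lagrange's theorem, ord_127(112) divides φ(127) = 127 − 1 = 126 = 2 · 3^2 · 7.
Divisors of 126: 1, 2, 3, 6, 7, 9, 14, 18, 21, 42, 63, 126.
Compute 112^d (mod 127) for the divisors d until we hit 1:
112^1 ≡ 112 (mod 127)
112^2 ≡ 98 (mod 127)
112^3 ≡ 54 (mod 127)
112^6 ≡ 122 (mod 127)
112^7 ≡ 75 (mod 127)
112^9 ≡ 111 (mod 127)
112^14 ≡ 37 (mod 127)
112^18 ≡ 2 (mod 127)
112^21 ≡ 108 (mod 127)
112^42 ≡ 107 (mod 127)
112^63 ≡ 126 (mod 127)
112^126 ≡ 1 (mod 127) ✓
Thus |⟨112⟩| = ord(112) = 126.
Index = |(Z/127Z)^×| / |⟨112⟩| = 126 / 126 = 1.

1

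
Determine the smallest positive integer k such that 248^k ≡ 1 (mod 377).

7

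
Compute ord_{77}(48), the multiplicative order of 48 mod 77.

By Lagrange's theorem, ord_77(48) divides φ(77) = φ(7·11) = (7−1)·(11−1) = 6·10 = 60 = 2^2 · 3 · 5.
Divisors of 60: 1, 2, 3, 4, 5, 6, 10, 12, 15, 20, 30, 60.
Evaluate successive powers at the divisors of 60:
48^1 ≡ 48
48^2 ≡ 71
48^3 ≡ 20
48^4 ≡ 36
48^5 ≡ 34
48^6 ≡ 15
48^10 ≡ 1
The smallest such exponent is 10, so the order of 48 is 10.

10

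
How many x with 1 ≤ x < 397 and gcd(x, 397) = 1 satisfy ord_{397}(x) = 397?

0

φ(397) = 397 − 1 = 396 = 2^2 · 3^2 · 11.
Since (Z/397Z)^× is cyclic of order 396, the number of elements of order d is φ(d) when d | 396 and 0 otherwise.
Here 396 is not a multiple of 397, so there are no elements of order 397.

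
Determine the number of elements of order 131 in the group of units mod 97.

0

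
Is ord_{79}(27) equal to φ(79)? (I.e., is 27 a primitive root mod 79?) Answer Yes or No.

No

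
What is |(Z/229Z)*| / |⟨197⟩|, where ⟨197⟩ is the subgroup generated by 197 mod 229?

3

By Lagrange's theorem, ord_229(197) divides φ(229) = 229 − 1 = 228 = 2^2 · 3 · 19.
Divisors of 228: 1, 2, 3, 4, 6, 12, 19, 38, 57, 76, 114, 228.
Evaluate successive powers at the divisors of 228:
197^1 ≡ 197 (mod 229)
197^2 ≡ 108 (mod 229)
197^3 ≡ 208 (mod 229)
197^4 ≡ 214 (mod 229)
197^6 ≡ 212 (mod 229)
197^12 ≡ 60 (mod 229)
197^19 ≡ 122 (mod 229)
197^38 ≡ 228 (mod 229)
197^57 ≡ 107 (mod 229)
197^76 ≡ 1 (mod 229) ✓
So ord_229(197) = 76, hence |⟨197⟩| = 76.
Index = |(Z/229Z)^×| / |⟨197⟩| = 228 / 76 = 3.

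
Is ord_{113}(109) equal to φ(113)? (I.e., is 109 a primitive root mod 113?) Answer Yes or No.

No

φ(113) = 113 − 1 = 112 = 2^4 · 7.
It suffices to check that the order of 109 is not a proper divisor of 112: compute 109^(112/q) for q ∈ {2, 7}.
109^56 ≡ 1 (mod 113)  [q = 2: ≡ 1 ✗]
109^16 ≡ 16 (mod 113)  [q = 7: ≢ 1 ✓]
Since 109^56 ≡ 1, the order of 109 divides 56 < 112, so 109 is not a primitive root.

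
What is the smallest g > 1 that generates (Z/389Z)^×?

φ(389) = 389 − 1 = 388 = 2^2 · 97.
Test candidates g = 2, 3, … against the prime factors q ∈ {2, 97} of φ(389): g is a generator iff g^(388/q) ≢ 1 for every such q.
g = 2: 2^194 ≡ 388; 2^4 ≡ 16 — none is 1, so 2 is a primitive root.
So 2 is the smallest generator of (Z/389Z)^×.

2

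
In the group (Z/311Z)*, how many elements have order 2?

φ(311) = 311 − 1 = 310 = 2 · 5 · 31.
In a cyclic group of order 310, there are φ(d) elements of order d for each divisor d of 310, and zero for non-divisors.
2 | 310, and φ(2) = 2 − 1 = 1.

1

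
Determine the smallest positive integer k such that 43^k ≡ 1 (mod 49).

Since 43 ∈ (Z/49Z)^×, its order divides φ(49) = φ(7^2) = 7·(7−1) = 42 = 2 · 3 · 7.
Divisors of 42: 1, 2, 3, 6, 7, 14, 21, 42.
Evaluate successive powers at the divisors of 42:
43^1 ≡ 43 (mod 49)
43^2 ≡ 36 (mod 49)
43^3 ≡ 29 (mod 49)
43^6 ≡ 8 (mod 49)
43^7 ≡ 1 (mod 49) ✓
Hence ord(43) = 7.

7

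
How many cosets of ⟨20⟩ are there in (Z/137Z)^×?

ord(20) | φ(137) = 137 − 1 = 136 = 2^3 · 17.
Divisors of 136: 1, 2, 4, 8, 17, 34, 68, 136.
Test each divisor d:
20^1 ≡ 20 (mod 137)
20^2 ≡ 126 (mod 137)
20^4 ≡ 121 (mod 137)
20^8 ≡ 119 (mod 137)
20^17 ≡ 41 (mod 137)
20^34 ≡ 37 (mod 137)
20^68 ≡ 136 (mod 137)
20^136 ≡ 1 (mod 137) ✓
Thus |⟨20⟩| = ord(20) = 136.
The index is φ(137) / ord(20) = 136 / 136 = 1.

1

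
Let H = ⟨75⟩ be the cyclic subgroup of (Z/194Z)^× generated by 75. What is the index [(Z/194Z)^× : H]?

24

Since 75 ∈ (Z/194Z)^×, its order divides φ(194) = φ(2)·φ(97) = 1·96 = 96 = 2^5 · 3.
Divisors of 96: 1, 2, 3, 4, 6, 8, 12, 16, 24, 32, 48, 96.
Evaluate successive powers at the divisors of 96:
75^1 ≡ 75 (mod 194)
75^2 ≡ 193 (mod 194)
75^3 ≡ 119 (mod 194)
75^4 ≡ 1 (mod 194) ✓
Thus |⟨75⟩| = ord(75) = 4.
Index = |(Z/194Z)^×| / |⟨75⟩| = 96 / 4 = 24.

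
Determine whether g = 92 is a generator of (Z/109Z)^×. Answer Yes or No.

No

φ(109) = 109 − 1 = 108 = 2^2 · 3^3.
It suffices to check that the order of 92 is not a proper divisor of 108: compute 92^(108/q) for q ∈ {2, 3}.
92^54 ≡ 108 (mod 109)  [q = 2: ≢ 1 ✓]
92^36 ≡ 1 (mod 109)  [q = 3: ≡ 1 ✗]
Since 92^36 ≡ 1, the order of 92 divides 36 < 108, so 92 is not a primitive root.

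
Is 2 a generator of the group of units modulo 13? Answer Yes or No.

φ(13) = 13 − 1 = 12 = 2^2 · 3.
An element g generates (Z/13Z)^× iff g^(12/q) ≢ 1 (mod 13) for each prime q ∈ {2, 3}.
2^6 ≡ 12 (mod 13)  [q = 2: ≢ 1 ✓]
2^4 ≡ 3 (mod 13)  [q = 3: ≢ 1 ✓]
All checks pass, so 2 has order 12 and is a primitive root modulo 13.

Yes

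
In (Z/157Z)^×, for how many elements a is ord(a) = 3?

2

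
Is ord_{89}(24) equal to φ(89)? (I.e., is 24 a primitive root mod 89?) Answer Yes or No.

Yes

φ(89) = 89 − 1 = 88 = 2^3 · 11.
Test 24^(88/q) mod 89 for each prime factor q of 88:
24^44 ≡ 88 (mod 89)  [q = 2: ≢ 1 ✓]
24^8 ≡ 78 (mod 89)  [q = 11: ≢ 1 ✓]
All checks pass, so 24 has order 88 and is a primitive root modulo 89.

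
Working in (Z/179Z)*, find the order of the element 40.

178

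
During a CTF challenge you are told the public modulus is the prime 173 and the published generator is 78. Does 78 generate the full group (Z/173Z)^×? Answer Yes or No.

No

φ(173) = 173 − 1 = 172 = 2^2 · 43.
78 is a primitive root mod 173 iff 78^(φ(173)/q) ≢ 1 for every prime q | φ(173), i.e. q ∈ {2, 43}.
78^86 ≡ 1 (mod 173)  [q = 2: ≡ 1 ✗]
78^4 ≡ 149 (mod 173)  [q = 43: ≢ 1 ✓]
Since 78^86 ≡ 1, the order of 78 divides 86 < 172, so 78 is not a primitive root.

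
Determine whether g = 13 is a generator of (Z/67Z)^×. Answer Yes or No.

Yes

φ(67) = 67 − 1 = 66 = 2 · 3 · 11.
Test 13^(66/q) mod 67 for each prime factor q of 66:
13^33 ≡ 66 (mod 67)  [q = 2: ≢ 1 ✓]
13^22 ≡ 37 (mod 67)  [q = 3: ≢ 1 ✓]
13^6 ≡ 62 (mod 67)  [q = 11: ≢ 1 ✓]
None equal 1, so ord_67(13) = 66: 13 is a primitive root.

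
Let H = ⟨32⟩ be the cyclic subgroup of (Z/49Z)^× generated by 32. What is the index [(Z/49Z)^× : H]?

2

ord(32) | φ(49) = φ(7^2) = 7·(7−1) = 42 = 2 · 3 · 7.
Divisors of 42: 1, 2, 3, 6, 7, 14, 21, 42.
Test each divisor d:
32^1 ≡ 32
32^2 ≡ 44
32^3 ≡ 36
32^6 ≡ 22
32^7 ≡ 18
32^14 ≡ 30
32^21 ≡ 1
The order of 32 is 21, so the subgroup it generates has 21 elements.
Index = |(Z/49Z)^×| / |⟨32⟩| = 42 / 21 = 2.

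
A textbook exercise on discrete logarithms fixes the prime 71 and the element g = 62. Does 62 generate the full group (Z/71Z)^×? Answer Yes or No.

Yes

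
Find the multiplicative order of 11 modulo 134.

ord(11) | φ(134) = φ(2)·φ(67) = 1·66 = 66 = 2 · 3 · 11.
Divisors of 66: 1, 2, 3, 6, 11, 22, 33, 66.
Evaluate successive powers at the divisors of 66:
11^1 ≡ 11
11^2 ≡ 121
11^3 ≡ 125
11^6 ≡ 81
11^11 ≡ 97
11^22 ≡ 29
11^33 ≡ 133
11^66 ≡ 1
Therefore the multiplicative order of 11 modulo 134 is 66.

66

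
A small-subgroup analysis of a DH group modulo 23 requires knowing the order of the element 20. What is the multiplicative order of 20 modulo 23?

22

The order of 20 must divide φ(23) = 23 − 1 = 22 = 2 · 11.
Divisors of 22: 1, 2, 11, 22.
Compute 20^d (mod 23) for the divisors d until we hit 1:
20^1 ≡ 20 (mod 23)
20^2 ≡ 9 (mod 23)
20^11 ≡ 22 (mod 23)
20^22 ≡ 1 (mod 23) ✓
So ord_23(20) = 22.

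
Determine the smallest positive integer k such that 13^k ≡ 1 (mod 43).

21

The order of 13 must divide φ(43) = 43 − 1 = 42 = 2 · 3 · 7.
Divisors of 42: 1, 2, 3, 6, 7, 14, 21, 42.
Evaluate successive powers at the divisors of 42:
13^1 ≡ 13 (mod 43)
13^2 ≡ 40 (mod 43)
13^3 ≡ 4 (mod 43)
13^6 ≡ 16 (mod 43)
13^7 ≡ 36 (mod 43)
13^14 ≡ 6 (mod 43)
13^21 ≡ 1 (mod 43) ✓
The smallest such exponent is 21, so the order of 13 is 21.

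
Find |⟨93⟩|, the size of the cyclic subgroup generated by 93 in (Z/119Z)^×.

Since 93 ∈ (Z/119Z)^×, its order divides φ(119) = φ(7·17) = (7−1)·(17−1) = 6·16 = 96 = 2^5 · 3.
Divisors of 96: 1, 2, 3, 4, 6, 8, 12, 16, 24, 32, 48, 96.
Test each divisor d:
93^1 ≡ 93 (mod 119)
93^2 ≡ 81 (mod 119)
93^3 ≡ 36 (mod 119)
93^4 ≡ 16 (mod 119)
93^6 ≡ 106 (mod 119)
93^8 ≡ 18 (mod 119)
93^12 ≡ 50 (mod 119)
93^16 ≡ 86 (mod 119)
93^24 ≡ 1 (mod 119) ✓
So ord_119(93) = 24.

24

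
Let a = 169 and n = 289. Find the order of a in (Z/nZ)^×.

34

ord(169) | φ(289) = φ(17^2) = 17·(17−1) = 272 = 2^4 · 17.
Divisors of 272: 1, 2, 4, 8, 16, 17, 34, 68, 136, 272.
Compute 169^d (mod 289) for the divisors d until we hit 1:
169^1 ≡ 169 (mod 289)
169^2 ≡ 239 (mod 289)
169^4 ≡ 188 (mod 289)
169^8 ≡ 86 (mod 289)
169^16 ≡ 171 (mod 289)
169^17 ≡ 288 (mod 289)
169^34 ≡ 1 (mod 289) ✓
Therefore the multiplicative order of 169 modulo 289 is 34.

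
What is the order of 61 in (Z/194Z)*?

3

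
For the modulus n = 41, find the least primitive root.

φ(41) = 41 − 1 = 40 = 2^3 · 5.
g is a primitive root iff g^(40/q) ≢ 1 (mod 41) for each prime q ∈ {2, 5}.
g = 2: 2^20 ≡ 1 — hits 1, so not a primitive root.
g = 3: 3^20 ≡ 40; 3^8 ≡ 1 — hits 1, so not a primitive root.
g = 4: 4^20 ≡ 1 — hits 1, so not a primitive root.
g = 5: 5^20 ≡ 1 — hits 1, so not a primitive root.
g = 6: 6^20 ≡ 40; 6^8 ≡ 10 — none is 1, so 6 is a primitive root.
Hence the least primitive root of 41 is 6.

6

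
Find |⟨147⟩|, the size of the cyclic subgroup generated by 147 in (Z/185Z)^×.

4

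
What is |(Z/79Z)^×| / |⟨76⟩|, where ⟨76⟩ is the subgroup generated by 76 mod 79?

2

By Lagrange's theorem, ord_79(76) divides φ(79) = 79 − 1 = 78 = 2 · 3 · 13.
Divisors of 78: 1, 2, 3, 6, 13, 26, 39, 78.
Test each divisor d:
76^1 ≡ 76 (mod 79)
76^2 ≡ 9 (mod 79)
76^3 ≡ 52 (mod 79)
76^6 ≡ 18 (mod 79)
76^13 ≡ 55 (mod 79)
76^26 ≡ 23 (mod 79)
76^39 ≡ 1 (mod 79) ✓
The order of 76 is 39, so the subgroup it generates has 39 elements.
Index = |(Z/79Z)^×| / |⟨76⟩| = 78 / 39 = 2.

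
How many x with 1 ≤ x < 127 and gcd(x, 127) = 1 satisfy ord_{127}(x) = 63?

36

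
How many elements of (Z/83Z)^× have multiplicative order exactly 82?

40

φ(83) = 83 − 1 = 82 = 2 · 41.
Since (Z/83Z)^× is cyclic of order 82, the number of elements of order d is φ(d) when d | 82 and 0 otherwise.
82 = 2 · 41 divides 82, and φ(82) = 40.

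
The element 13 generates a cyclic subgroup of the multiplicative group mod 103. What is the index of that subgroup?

6

By Lagrange's theorem, ord_103(13) divides φ(103) = 103 − 1 = 102 = 2 · 3 · 17.
Divisors of 102: 1, 2, 3, 6, 17, 34, 51, 102.
Compute 13^d (mod 103) for the divisors d until we hit 1:
13^1 ≡ 13 (mod 103)
13^2 ≡ 66 (mod 103)
13^3 ≡ 34 (mod 103)
13^6 ≡ 23 (mod 103)
13^17 ≡ 1 (mod 103) ✓
The order of 13 is 17, so the subgroup it generates has 17 elements.
[(Z/103Z)^× : ⟨13⟩] = 102/17 = 6.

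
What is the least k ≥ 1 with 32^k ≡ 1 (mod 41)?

Since 32 ∈ (Z/41Z)^×, its order divides φ(41) = 41 − 1 = 40 = 2^3 · 5.
Divisors of 40: 1, 2, 4, 5, 8, 10, 20, 40.
Evaluate successive powers at the divisors of 40:
32^1 ≡ 32
32^2 ≡ 40
32^4 ≡ 1
Therefore the multiplicative order of 32 modulo 41 is 4.

4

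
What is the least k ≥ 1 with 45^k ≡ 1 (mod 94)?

46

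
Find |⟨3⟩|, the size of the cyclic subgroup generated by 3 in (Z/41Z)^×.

By Lagrange's theorem, ord_41(3) divides φ(41) = 41 − 1 = 40 = 2^3 · 5.
Divisors of 40: 1, 2, 4, 5, 8, 10, 20, 40.
Compute 3^d (mod 41) for the divisors d until we hit 1:
3^1 ≡ 3 (mod 41)
3^2 ≡ 9 (mod 41)
3^4 ≡ 40 (mod 41)
3^5 ≡ 38 (mod 41)
3^8 ≡ 1 (mod 41) ✓
Therefore the multiplicative order of 3 modulo 41 is 8.

8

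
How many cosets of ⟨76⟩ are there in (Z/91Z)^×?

6

The order of 76 must divide φ(91) = φ(7·13) = (7−1)·(13−1) = 6·12 = 72 = 2^3 · 3^2.
Divisors of 72: 1, 2, 3, 4, 6, 8, 9, 12, 18, 24, 36, 72.
Compute 76^d (mod 91) for the divisors d until we hit 1:
76^1 ≡ 76 (mod 91)
76^2 ≡ 43 (mod 91)
76^3 ≡ 83 (mod 91)
76^4 ≡ 29 (mod 91)
76^6 ≡ 64 (mod 91)
76^8 ≡ 22 (mod 91)
76^9 ≡ 34 (mod 91)
76^12 ≡ 1 (mod 91) ✓
The order of 76 is 12, so the subgroup it generates has 12 elements.
Index = |(Z/91Z)^×| / |⟨76⟩| = 72 / 12 = 6.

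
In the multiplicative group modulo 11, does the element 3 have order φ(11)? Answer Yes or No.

No

φ(11) = 11 − 1 = 10 = 2 · 5.
3 is a primitive root mod 11 iff 3^(φ(11)/q) ≢ 1 for every prime q | φ(11), i.e. q ∈ {2, 5}.
3^5 ≡ 1 (mod 11)  [q = 2: ≡ 1 ✗]
3^2 ≡ 9 (mod 11)  [q = 5: ≢ 1 ✓]
3^5 ≡ 1 shows ord(3) | 5, strictly less than φ(11); not a primitive root.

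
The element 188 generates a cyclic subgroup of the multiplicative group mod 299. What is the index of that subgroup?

2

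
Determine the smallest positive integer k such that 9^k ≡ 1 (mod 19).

9

ord(9) | φ(19) = 19 − 1 = 18 = 2 · 3^2.
Divisors of 18: 1, 2, 3, 6, 9, 18.
Compute 9^d (mod 19) for the divisors d until we hit 1:
9^1 ≡ 9
9^2 ≡ 5
9^3 ≡ 7
9^6 ≡ 11
9^9 ≡ 1
The smallest such exponent is 9, so the order of 9 is 9.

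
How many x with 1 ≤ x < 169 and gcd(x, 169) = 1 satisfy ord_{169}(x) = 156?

48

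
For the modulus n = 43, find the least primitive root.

φ(43) = 43 − 1 = 42 = 2 · 3 · 7.
g is a primitive root iff g^(42/q) ≢ 1 (mod 43) for each prime q ∈ {2, 3, 7}.
g = 2: 2^21 ≡ 42; 2^14 ≡ 1 — hits 1, so not a primitive root.
g = 3: 3^21 ≡ 42; 3^14 ≡ 36; 3^6 ≡ 41 — none is 1, so 3 is a primitive root.
Hence the least primitive root of 43 is 3.

3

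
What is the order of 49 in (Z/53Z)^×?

The order of 49 must divide φ(53) = 53 − 1 = 52 = 2^2 · 13.
Divisors of 52: 1, 2, 4, 13, 26, 52.
Evaluate successive powers at the divisors of 52:
49^1 ≡ 49 (mod 53)
49^2 ≡ 16 (mod 53)
49^4 ≡ 44 (mod 53)
49^13 ≡ 1 (mod 53) ✓
The smallest such exponent is 13, so the order of 49 is 13.

13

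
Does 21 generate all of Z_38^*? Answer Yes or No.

Yes

φ(38) = φ(2)·φ(19) = 1·18 = 18 = 2 · 3^2.
21 is a primitive root mod 38 iff 21^(φ(38)/q) ≢ 1 for every prime q | φ(38), i.e. q ∈ {2, 3}.
21^9 ≡ 37 (mod 38)  [q = 2: ≢ 1 ✓]
21^6 ≡ 7 (mod 38)  [q = 3: ≢ 1 ✓]
All checks pass, so 21 has order 18 and is a primitive root modulo 38.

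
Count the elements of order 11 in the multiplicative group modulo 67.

φ(67) = 67 − 1 = 66 = 2 · 3 · 11.
In a cyclic group of order 66, there are φ(d) elements of order d for each divisor d of 66, and zero for non-divisors.
11 | 66, and φ(11) = 11 − 1 = 10.

10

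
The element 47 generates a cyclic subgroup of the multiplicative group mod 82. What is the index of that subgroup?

1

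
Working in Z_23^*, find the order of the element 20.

Since 20 ∈ (Z/23Z)^×, its order divides φ(23) = 23 − 1 = 22 = 2 · 11.
Divisors of 22: 1, 2, 11, 22.
Test each divisor d:
20^1 ≡ 20 (mod 23)
20^2 ≡ 9 (mod 23)
20^11 ≡ 22 (mod 23)
20^22 ≡ 1 (mod 23) ✓
So ord_23(20) = 22.

22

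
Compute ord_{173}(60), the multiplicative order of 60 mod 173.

Since 60 ∈ (Z/173Z)^×, its order divides φ(173) = 173 − 1 = 172 = 2^2 · 43.
Divisors of 172: 1, 2, 4, 43, 86, 172.
Evaluate successive powers at the divisors of 172:
60^1 ≡ 60 (mod 173)
60^2 ≡ 140 (mod 173)
60^4 ≡ 51 (mod 173)
60^43 ≡ 1 (mod 173) ✓
The smallest such exponent is 43, so the order of 60 is 43.

43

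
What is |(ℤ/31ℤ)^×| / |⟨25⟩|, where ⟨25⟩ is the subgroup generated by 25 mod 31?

10

By Lagrange's theorem, ord_31(25) divides φ(31) = 31 − 1 = 30 = 2 · 3 · 5.
Divisors of 30: 1, 2, 3, 5, 6, 10, 15, 30.
Check 25^d mod 31 for each divisor in increasing order:
25^1 ≡ 25 (mod 31)
25^2 ≡ 5 (mod 31)
25^3 ≡ 1 (mod 31) ✓
Thus |⟨25⟩| = ord(25) = 3.
[(Z/31Z)^× : ⟨25⟩] = 30/3 = 10.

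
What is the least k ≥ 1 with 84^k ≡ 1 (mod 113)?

112

The order of 84 must divide φ(113) = 113 − 1 = 112 = 2^4 · 7.
Divisors of 112: 1, 2, 4, 7, 8, 14, 16, 28, 56, 112.
Evaluate successive powers at the divisors of 112:
84^1 ≡ 84 (mod 113)
84^2 ≡ 50 (mod 113)
84^4 ≡ 14 (mod 113)
84^7 ≡ 40 (mod 113)
84^8 ≡ 83 (mod 113)
84^14 ≡ 18 (mod 113)
84^16 ≡ 109 (mod 113)
84^28 ≡ 98 (mod 113)
84^56 ≡ 112 (mod 113)
84^112 ≡ 1 (mod 113) ✓
Hence ord(84) = 112.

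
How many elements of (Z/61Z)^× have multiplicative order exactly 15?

φ(61) = 61 − 1 = 60 = 2^2 · 3 · 5.
In a cyclic group of order 60, there are φ(d) elements of order d for each divisor d of 60, and zero for non-divisors.
15 = 3 · 5 divides 60, and φ(15) = 8.

8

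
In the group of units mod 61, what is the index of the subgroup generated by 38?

By Lagrange's theorem, ord_61(38) divides φ(61) = 61 − 1 = 60 = 2^2 · 3 · 5.
Divisors of 60: 1, 2, 3, 4, 5, 6, 10, 12, 15, 20, 30, 60.
Evaluate successive powers at the divisors of 60:
38^1 ≡ 38
38^2 ≡ 41
38^3 ≡ 33
38^4 ≡ 34
38^5 ≡ 11
38^6 ≡ 52
38^10 ≡ 60
38^12 ≡ 20
38^15 ≡ 50
38^20 ≡ 1
Thus |⟨38⟩| = ord(38) = 20.
Index = |(Z/61Z)^×| / |⟨38⟩| = 60 / 20 = 3.

3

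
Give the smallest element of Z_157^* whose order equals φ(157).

5

φ(157) = 157 − 1 = 156 = 2^2 · 3 · 13.
g is a primitive root iff g^(156/q) ≢ 1 (mod 157) for each prime q ∈ {2, 3, 13}.
g = 2: 2^78 ≡ 156; 2^52 ≡ 1 — hits 1, so not a primitive root.
g = 3: 3^78 ≡ 1 — hits 1, so not a primitive root.
g = 4: 4^78 ≡ 1 — hits 1, so not a primitive root.
g = 5: 5^78 ≡ 156; 5^52 ≡ 12; 5^12 ≡ 130 — none is 1, so 5 is a primitive root.
So 5 is the smallest generator of (Z/157Z)^×.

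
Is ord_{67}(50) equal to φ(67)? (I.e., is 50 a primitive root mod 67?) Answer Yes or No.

Yes

φ(67) = 67 − 1 = 66 = 2 · 3 · 11.
Test 50^(66/q) mod 67 for each prime factor q of 66:
50^33 ≡ 66 (mod 67)  [q = 2: ≢ 1 ✓]
50^22 ≡ 37 (mod 67)  [q = 3: ≢ 1 ✓]
50^6 ≡ 15 (mod 67)  [q = 11: ≢ 1 ✓]
None equal 1, so ord_67(50) = 66: 50 is a primitive root.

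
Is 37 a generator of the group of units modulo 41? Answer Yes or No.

No

φ(41) = 41 − 1 = 40 = 2^3 · 5.
An element g generates (Z/41Z)^× iff g^(40/q) ≢ 1 (mod 41) for each prime q ∈ {2, 5}.
37^20 ≡ 1 (mod 41)  [q = 2: ≡ 1 ✗]
37^8 ≡ 18 (mod 41)  [q = 5: ≢ 1 ✓]
37^20 ≡ 1 shows ord(37) | 20, strictly less than φ(41); not a primitive root.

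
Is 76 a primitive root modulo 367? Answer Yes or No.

Yes

φ(367) = 367 − 1 = 366 = 2 · 3 · 61.
It suffices to check that the order of 76 is not a proper divisor of 366: compute 76^(366/q) for q ∈ {2, 3, 61}.
76^183 ≡ 366 (mod 367)  [q = 2: ≢ 1 ✓]
76^122 ≡ 283 (mod 367)  [q = 3: ≢ 1 ✓]
76^6 ≡ 101 (mod 367)  [q = 61: ≢ 1 ✓]
Every test exponent gives a nontrivial residue, hence 76 generates the full group.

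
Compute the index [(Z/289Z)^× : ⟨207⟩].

The order of 207 must divide φ(289) = φ(17^2) = 17·(17−1) = 272 = 2^4 · 17.
Divisors of 272: 1, 2, 4, 8, 16, 17, 34, 68, 136, 272.
Compute 207^d (mod 289) for the divisors d until we hit 1:
207^1 ≡ 207 (mod 289)
207^2 ≡ 77 (mod 289)
207^4 ≡ 149 (mod 289)
207^8 ≡ 237 (mod 289)
207^16 ≡ 103 (mod 289)
207^17 ≡ 224 (mod 289)
207^34 ≡ 179 (mod 289)
207^68 ≡ 251 (mod 289)
207^136 ≡ 288 (mod 289)
207^272 ≡ 1 (mod 289) ✓
So ord_289(207) = 272, hence |⟨207⟩| = 272.
Index = |(Z/289Z)^×| / |⟨207⟩| = 272 / 272 = 1.

1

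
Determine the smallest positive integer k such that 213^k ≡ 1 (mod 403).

20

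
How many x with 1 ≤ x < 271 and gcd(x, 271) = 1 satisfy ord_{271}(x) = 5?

4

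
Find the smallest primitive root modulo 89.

3

φ(89) = 89 − 1 = 88 = 2^3 · 11.
g is a primitive root iff g^(88/q) ≢ 1 (mod 89) for each prime q ∈ {2, 11}.
g = 2: 2^44 ≡ 1 — hits 1, so not a primitive root.
g = 3: 3^44 ≡ 88; 3^8 ≡ 64 — none is 1, so 3 is a primitive root.
So 3 is the smallest generator of (Z/89Z)^×.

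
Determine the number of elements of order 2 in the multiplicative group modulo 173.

φ(173) = 173 − 1 = 172 = 2^2 · 43.
(Z/173Z)^× is cyclic (|G| = 172); a cyclic group of order m has exactly φ(d) elements of each order d | m, and none otherwise.
2 | 172, and φ(2) = 2 − 1 = 1.

1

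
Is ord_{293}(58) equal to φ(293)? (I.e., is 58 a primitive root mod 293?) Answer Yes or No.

φ(293) = 293 − 1 = 292 = 2^2 · 73.
It suffices to check that the order of 58 is not a proper divisor of 292: compute 58^(292/q) for q ∈ {2, 73}.
58^146 ≡ 1 (mod 293)  [q = 2: ≡ 1 ✗]
58^4 ≡ 250 (mod 293)  [q = 73: ≢ 1 ✓]
The check at q = 2 fails, so 58 generates a proper subgroup.

No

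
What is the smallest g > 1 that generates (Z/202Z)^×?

3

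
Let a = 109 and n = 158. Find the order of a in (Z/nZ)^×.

78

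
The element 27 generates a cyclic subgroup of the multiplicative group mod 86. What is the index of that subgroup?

ord(27) | φ(86) = φ(2)·φ(43) = 1·42 = 42 = 2 · 3 · 7.
Divisors of 42: 1, 2, 3, 6, 7, 14, 21, 42.
Evaluate successive powers at the divisors of 42:
27^1 ≡ 27
27^2 ≡ 41
27^3 ≡ 75
27^6 ≡ 35
27^7 ≡ 85
27^14 ≡ 1
Thus |⟨27⟩| = ord(27) = 14.
The index is φ(86) / ord(27) = 42 / 14 = 3.

3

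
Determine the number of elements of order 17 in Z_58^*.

0

φ(58) = φ(2)·φ(29) = 1·28 = 28 = 2^2 · 7.
Since (Z/58Z)^× is cyclic of order 28, the number of elements of order d is φ(d) when d | 28 and 0 otherwise.
Here 28 is not a multiple of 17, so there are no elements of order 17.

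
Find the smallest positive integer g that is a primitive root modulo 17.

3

φ(17) = 17 − 1 = 16 = 2^4.
Test candidates g = 2, 3, … against the prime factors q ∈ {2} of φ(17): g is a generator iff g^(16/q) ≢ 1 for every such q.
g = 2: 2^8 ≡ 1 — hits 1, so not a primitive root.
g = 3: 3^8 ≡ 16 — none is 1, so 3 is a primitive root.
So 3 is the smallest generator of (Z/17Z)^×.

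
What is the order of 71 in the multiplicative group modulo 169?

156

Since 71 ∈ (Z/169Z)^×, its order divides φ(169) = φ(13^2) = 13·(13−1) = 156 = 2^2 · 3 · 13.
Divisors of 156: 1, 2, 3, 4, 6, 12, 13, 26, 39, 52, 78, 156.
Check 71^d mod 169 for each divisor in increasing order:
71^1 ≡ 71
71^2 ≡ 140
71^3 ≡ 138
71^4 ≡ 165
71^6 ≡ 116
71^12 ≡ 105
71^13 ≡ 19
71^26 ≡ 23
71^39 ≡ 99
71^52 ≡ 22
71^78 ≡ 168
71^156 ≡ 1
The smallest such exponent is 156, so the order of 71 is 156.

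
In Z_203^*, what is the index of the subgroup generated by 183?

The order of 183 must divide φ(203) = φ(7·29) = (7−1)·(29−1) = 6·28 = 168 = 2^3 · 3 · 7.
Divisors of 168: 1, 2, 3, 4, 6, 7, 8, 12, 14, 21, 24, 28, 42, 56, 84, 168.
Compute 183^d (mod 203) for the divisors d until we hit 1:
183^1 ≡ 183 (mod 203)
183^2 ≡ 197 (mod 203)
183^3 ≡ 120 (mod 203)
183^4 ≡ 36 (mod 203)
183^6 ≡ 190 (mod 203)
183^7 ≡ 57 (mod 203)
183^8 ≡ 78 (mod 203)
183^12 ≡ 169 (mod 203)
183^14 ≡ 1 (mod 203) ✓
So ord_203(183) = 14, hence |⟨183⟩| = 14.
Index = |(Z/203Z)^×| / |⟨183⟩| = 168 / 14 = 12.

12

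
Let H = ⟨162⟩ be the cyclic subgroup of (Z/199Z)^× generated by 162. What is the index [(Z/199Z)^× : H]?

22

By Lagrange's theorem, ord_199(162) divides φ(199) = 199 − 1 = 198 = 2 · 3^2 · 11.
Divisors of 198: 1, 2, 3, 6, 9, 11, 18, 22, 33, 66, 99, 198.
Check 162^d mod 199 for each divisor in increasing order:
162^1 ≡ 162 (mod 199)
162^2 ≡ 175 (mod 199)
162^3 ≡ 92 (mod 199)
162^6 ≡ 106 (mod 199)
162^9 ≡ 1 (mod 199) ✓
So ord_199(162) = 9, hence |⟨162⟩| = 9.
Index = |(Z/199Z)^×| / |⟨162⟩| = 198 / 9 = 22.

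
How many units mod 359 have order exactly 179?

φ(359) = 359 − 1 = 358 = 2 · 179.
In a cyclic group of order 358, there are φ(d) elements of order d for each divisor d of 358, and zero for non-divisors.
179 | 358, and φ(179) = 179 − 1 = 178.

178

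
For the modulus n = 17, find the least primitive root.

φ(17) = 17 − 1 = 16 = 2^4.
g is a primitive root iff g^(16/q) ≢ 1 (mod 17) for each prime q ∈ {2}.
g = 2: 2^8 ≡ 1 — hits 1, so not a primitive root.
g = 3: 3^8 ≡ 16 — none is 1, so 3 is a primitive root.
So 3 is the smallest generator of (Z/17Z)^×.

3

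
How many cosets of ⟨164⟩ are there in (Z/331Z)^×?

15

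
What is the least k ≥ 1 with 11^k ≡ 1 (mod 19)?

3

ord(11) | φ(19) = 19 − 1 = 18 = 2 · 3^2.
Divisors of 18: 1, 2, 3, 6, 9, 18.
Evaluate successive powers at the divisors of 18:
11^1 ≡ 11
11^2 ≡ 7
11^3 ≡ 1
Therefore the multiplicative order of 11 modulo 19 is 3.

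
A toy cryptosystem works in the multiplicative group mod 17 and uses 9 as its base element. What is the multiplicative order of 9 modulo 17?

8

Since 9 ∈ (Z/17Z)^×, its order divides φ(17) = 17 − 1 = 16 = 2^4.
Divisors of 16: 1, 2, 4, 8, 16.
Compute 9^d (mod 17) for the divisors d until we hit 1:
9^1 ≡ 9
9^2 ≡ 13
9^4 ≡ 16
9^8 ≡ 1
Hence ord(9) = 8.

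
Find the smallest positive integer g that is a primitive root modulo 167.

φ(167) = 167 − 1 = 166 = 2 · 83.
Test candidates g = 2, 3, … against the prime factors q ∈ {2, 83} of φ(167): g is a generator iff g^(166/q) ≢ 1 for every such q.
g = 2: 2^83 ≡ 1 — hits 1, so not a primitive root.
g = 3: 3^83 ≡ 1 — hits 1, so not a primitive root.
g = 4: 4^83 ≡ 1 — hits 1, so not a primitive root.
g = 5: 5^83 ≡ 166; 5^2 ≡ 25 — none is 1, so 5 is a primitive root.
Hence the least primitive root of 167 is 5.

5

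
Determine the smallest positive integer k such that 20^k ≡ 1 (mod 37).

36

ord(20) | φ(37) = 37 − 1 = 36 = 2^2 · 3^2.
Divisors of 36: 1, 2, 3, 4, 6, 9, 12, 18, 36.
Compute 20^d (mod 37) for the divisors d until we hit 1:
20^1 ≡ 20 (mod 37)
20^2 ≡ 30 (mod 37)
20^3 ≡ 8 (mod 37)
20^4 ≡ 12 (mod 37)
20^6 ≡ 27 (mod 37)
20^9 ≡ 31 (mod 37)
20^12 ≡ 26 (mod 37)
20^18 ≡ 36 (mod 37)
20^36 ≡ 1 (mod 37) ✓
Therefore the multiplicative order of 20 modulo 37 is 36.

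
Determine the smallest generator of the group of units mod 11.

2

φ(11) = 11 − 1 = 10 = 2 · 5.
Test candidates g = 2, 3, … against the prime factors q ∈ {2, 5} of φ(11): g is a generator iff g^(10/q) ≢ 1 for every such q.
g = 2: 2^5 ≡ 10; 2^2 ≡ 4 — none is 1, so 2 is a primitive root.
Hence the least primitive root of 11 is 2.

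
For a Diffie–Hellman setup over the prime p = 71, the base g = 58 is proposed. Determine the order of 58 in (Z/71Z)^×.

35

Since 58 ∈ (Z/71Z)^×, its order divides φ(71) = 71 − 1 = 70 = 2 · 5 · 7.
Divisors of 70: 1, 2, 5, 7, 10, 14, 35, 70.
Check 58^d mod 71 for each divisor in increasing order:
58^1 ≡ 58 (mod 71)
58^2 ≡ 27 (mod 71)
58^5 ≡ 37 (mod 71)
58^7 ≡ 5 (mod 71)
58^10 ≡ 20 (mod 71)
58^14 ≡ 25 (mod 71)
58^35 ≡ 1 (mod 71) ✓
Therefore the multiplicative order of 58 modulo 71 is 35.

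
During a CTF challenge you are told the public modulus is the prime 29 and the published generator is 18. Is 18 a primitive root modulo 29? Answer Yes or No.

φ(29) = 29 − 1 = 28 = 2^2 · 7.
18 is a primitive root mod 29 iff 18^(φ(29)/q) ≢ 1 for every prime q | φ(29), i.e. q ∈ {2, 7}.
18^14 ≡ 28 (mod 29)  [q = 2: ≢ 1 ✓]
18^4 ≡ 25 (mod 29)  [q = 7: ≢ 1 ✓]
None equal 1, so ord_29(18) = 28: 18 is a primitive root.

Yes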